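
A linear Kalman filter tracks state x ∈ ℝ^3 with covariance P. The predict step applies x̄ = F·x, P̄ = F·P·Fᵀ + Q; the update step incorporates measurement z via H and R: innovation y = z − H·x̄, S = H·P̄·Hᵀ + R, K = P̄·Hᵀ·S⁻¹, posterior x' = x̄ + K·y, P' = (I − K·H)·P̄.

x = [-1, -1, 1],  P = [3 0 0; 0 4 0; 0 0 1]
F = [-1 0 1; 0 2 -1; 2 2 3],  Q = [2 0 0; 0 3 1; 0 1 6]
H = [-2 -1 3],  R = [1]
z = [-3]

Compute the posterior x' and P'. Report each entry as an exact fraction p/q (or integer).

x' = [37/19, -279/95, -259/380]
P' = [94/19 5/19 64/19; 5/19 1756/95 604/95; 64/19 604/95 1699/380]

x̄ = F·x = [2, -3, -1]
P̄ = F·P·Fᵀ + Q = [6 -1 -3; -1 20 14; -3 14 43]
y = z − H·x̄ = [1]
S = H·P̄·Hᵀ + R = [380]
K = P̄·Hᵀ·S⁻¹ = [-1/19; 6/95; 121/380]
x' = x̄ + K·y = [37/19, -279/95, -259/380]
P' = (I − K·H)·P̄ = [94/19 5/19 64/19; 5/19 1756/95 604/95; 64/19 604/95 1699/380]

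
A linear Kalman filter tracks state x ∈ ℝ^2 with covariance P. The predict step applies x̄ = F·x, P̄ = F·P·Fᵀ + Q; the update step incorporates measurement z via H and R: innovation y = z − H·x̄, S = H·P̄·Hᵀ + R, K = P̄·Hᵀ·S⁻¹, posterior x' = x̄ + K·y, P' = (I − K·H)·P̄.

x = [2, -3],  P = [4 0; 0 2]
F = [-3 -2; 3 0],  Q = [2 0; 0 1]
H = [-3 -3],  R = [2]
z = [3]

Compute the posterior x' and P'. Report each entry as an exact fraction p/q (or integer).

x' = [-630/101, 543/101]
P' = [3746/101 -3726/101; -3726/101 3728/101]

x̄ = F·x = [0, 6]
P̄ = F·P·Fᵀ + Q = [46 -36; -36 37]
y = z − H·x̄ = [21]
S = H·P̄·Hᵀ + R = [101]
K = P̄·Hᵀ·S⁻¹ = [-30/101; -3/101]
x' = x̄ + K·y = [-630/101, 543/101]
P' = (I − K·H)·P̄ = [3746/101 -3726/101; -3726/101 3728/101]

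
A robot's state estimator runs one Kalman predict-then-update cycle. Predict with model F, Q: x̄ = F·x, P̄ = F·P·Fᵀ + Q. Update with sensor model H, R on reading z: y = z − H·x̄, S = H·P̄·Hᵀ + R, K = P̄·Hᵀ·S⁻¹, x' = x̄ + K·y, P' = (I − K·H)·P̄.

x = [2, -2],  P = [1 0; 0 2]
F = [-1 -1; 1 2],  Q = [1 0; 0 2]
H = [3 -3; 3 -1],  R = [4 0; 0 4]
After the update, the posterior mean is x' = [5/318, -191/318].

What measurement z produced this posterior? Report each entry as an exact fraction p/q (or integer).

z = [1, 2]

x̄ = F·x = [0, -2]
P̄ = F·P·Fᵀ + Q = [4 -5; -5 11]
S = H·P̄·Hᵀ + R = [229 129; 129 81]
K = P̄·Hᵀ·S⁻¹ = [-1/318 205/954; -89/318 119/954]
x' − x̄ = [5/318, 445/318] = K·y
y = (KᵀK)⁻¹·Kᵀ·(x' − x̄) = [-5, 0]
z = y + H·x̄ = [-5, 0] + [6, 2] = [1, 2]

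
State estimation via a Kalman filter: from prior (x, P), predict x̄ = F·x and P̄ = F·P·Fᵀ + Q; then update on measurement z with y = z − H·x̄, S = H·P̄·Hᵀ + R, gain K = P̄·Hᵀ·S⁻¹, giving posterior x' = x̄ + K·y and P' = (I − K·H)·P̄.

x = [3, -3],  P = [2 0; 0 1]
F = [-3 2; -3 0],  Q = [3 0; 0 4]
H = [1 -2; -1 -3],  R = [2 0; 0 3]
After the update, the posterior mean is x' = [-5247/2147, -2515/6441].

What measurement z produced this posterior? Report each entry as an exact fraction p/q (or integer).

x̄ = F·x = [-15, -9]
P̄ = F·P·Fᵀ + Q = [25 18; 18 22]
S = H·P̄·Hᵀ + R = [43 89; 89 334]
K = P̄·Hᵀ·S⁻¹ = [1119/2147 -806/2147; -1208/6441 -1298/6441]
x' − x̄ = [26958/2147, 55454/6441] = K·y
y = (KᵀK)⁻¹·Kᵀ·(x' − x̄) = [-4, -39]
z = y + H·x̄ = [-4, -39] + [3, 42] = [-1, 3]

z = [-1, 3]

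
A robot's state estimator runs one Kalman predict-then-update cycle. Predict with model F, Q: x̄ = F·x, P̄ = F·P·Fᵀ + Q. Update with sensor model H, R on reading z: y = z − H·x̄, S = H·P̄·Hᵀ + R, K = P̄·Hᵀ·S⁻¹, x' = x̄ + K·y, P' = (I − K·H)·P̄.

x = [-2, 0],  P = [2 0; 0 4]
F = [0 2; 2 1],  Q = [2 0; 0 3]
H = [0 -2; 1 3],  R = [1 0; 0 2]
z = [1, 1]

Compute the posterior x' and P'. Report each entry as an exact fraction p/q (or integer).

x̄ = F·x = [0, -4]
P̄ = F·P·Fᵀ + Q = [18 8; 8 15]
y = z − H·x̄ = [-7, 13]
S = H·P̄·Hᵀ + R = [61 -106; -106 203]
K = P̄·Hᵀ·S⁻¹ = [1204/1147 866/1147; -472/1147 53/1147]
x' = x̄ + K·y = [2830/1147, -595/1147]
P' = (I − K·H)·P̄ = [3538/1147 -602/1147; -602/1147 236/1147]

x' = [2830/1147, -595/1147]
P' = [3538/1147 -602/1147; -602/1147 236/1147]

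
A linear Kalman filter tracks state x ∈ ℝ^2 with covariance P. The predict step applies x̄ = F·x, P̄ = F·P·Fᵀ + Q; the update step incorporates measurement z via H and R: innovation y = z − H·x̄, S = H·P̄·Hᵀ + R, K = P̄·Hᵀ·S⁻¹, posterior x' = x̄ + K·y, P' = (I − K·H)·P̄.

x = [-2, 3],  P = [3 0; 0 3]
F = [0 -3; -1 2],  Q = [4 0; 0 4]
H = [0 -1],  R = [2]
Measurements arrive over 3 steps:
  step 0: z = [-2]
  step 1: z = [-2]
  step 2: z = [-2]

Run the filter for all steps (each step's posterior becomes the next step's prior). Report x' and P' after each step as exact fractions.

step 0: x̄ = F·x = [-9, 8]
step 0: P̄ = F·P·Fᵀ + Q = [31 -18; -18 19]
step 0: y = z − H·x̄ = [6]
step 0: S = H·P̄·Hᵀ + R = [21]
step 0: K = P̄·Hᵀ·S⁻¹ = [6/7; -19/21]
step 0: x' = x̄ + K·y = [-27/7, 18/7]
step 0: P' = (I − K·H)·P̄ = [109/7 -12/7; -12/7 38/21]
step 1: x̄ = F·x = [-54/7, 9]
step 1: P̄ = F·P·Fᵀ + Q = [142/7 -16; -16 101/3]
step 1: y = z − H·x̄ = [7]
step 1: S = H·P̄·Hᵀ + R = [107/3]
step 1: K = P̄·Hᵀ·S⁻¹ = [48/107; -101/107]
step 1: x' = x̄ + K·y = [-3426/749, 256/107]
step 1: P' = (I − K·H)·P̄ = [9818/749 -96/107; -96/107 202/107]
step 2: x̄ = F·x = [-768/107, 7010/749]
step 2: P̄ = F·P·Fᵀ + Q = [2246/107 -1500/107; -1500/107 21158/749]
step 2: y = z − H·x̄ = [5512/749]
step 2: S = H·P̄·Hᵀ + R = [22656/749]
step 2: K = P̄·Hᵀ·S⁻¹ = [875/1888; -10579/11328]
step 2: x' = x̄ + K·y = [-889/236, 3521/1416]
step 2: P' = (I − K·H)·P̄ = [6841/472 -875/944; -875/944 10579/5664]

step 0: x' = [-27/7, 18/7], P' = [109/7 -12/7; -12/7 38/21]
step 1: x' = [-3426/749, 256/107], P' = [9818/749 -96/107; -96/107 202/107]
step 2: x' = [-889/236, 3521/1416], P' = [6841/472 -875/944; -875/944 10579/5664]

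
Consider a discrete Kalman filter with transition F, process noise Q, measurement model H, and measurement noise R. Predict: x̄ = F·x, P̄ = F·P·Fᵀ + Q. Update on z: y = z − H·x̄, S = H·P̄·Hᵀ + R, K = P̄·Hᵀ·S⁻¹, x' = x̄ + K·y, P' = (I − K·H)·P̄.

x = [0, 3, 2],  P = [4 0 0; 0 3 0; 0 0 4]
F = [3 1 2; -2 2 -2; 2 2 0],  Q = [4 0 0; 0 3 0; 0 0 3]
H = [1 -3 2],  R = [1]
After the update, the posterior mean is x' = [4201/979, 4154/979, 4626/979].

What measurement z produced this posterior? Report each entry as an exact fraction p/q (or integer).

z = [1]

x̄ = F·x = [7, 2, 6]
P̄ = F·P·Fᵀ + Q = [59 -34 30; -34 47 -4; 30 -4 31]
S = H·P̄·Hᵀ + R = [979]
K = P̄·Hᵀ·S⁻¹ = [221/979; -183/979; 104/979]
x' − x̄ = [-2652/979, 2196/979, -1248/979] = K·y
y = (KᵀK)⁻¹·Kᵀ·(x' − x̄) = [-12]
z = y + H·x̄ = [-12] + [13] = [1]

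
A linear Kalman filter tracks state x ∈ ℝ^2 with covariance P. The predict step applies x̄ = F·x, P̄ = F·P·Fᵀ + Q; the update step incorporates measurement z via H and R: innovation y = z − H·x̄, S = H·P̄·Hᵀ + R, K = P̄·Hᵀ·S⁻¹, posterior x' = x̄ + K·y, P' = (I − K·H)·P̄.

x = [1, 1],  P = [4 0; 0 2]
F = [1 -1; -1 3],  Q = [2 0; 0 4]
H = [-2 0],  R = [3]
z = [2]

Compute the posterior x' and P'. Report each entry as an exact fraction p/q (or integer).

x̄ = F·x = [0, 2]
P̄ = F·P·Fᵀ + Q = [8 -10; -10 26]
y = z − H·x̄ = [2]
S = H·P̄·Hᵀ + R = [35]
K = P̄·Hᵀ·S⁻¹ = [-16/35; 4/7]
x' = x̄ + K·y = [-32/35, 22/7]
P' = (I − K·H)·P̄ = [24/35 -6/7; -6/7 102/7]

x' = [-32/35, 22/7]
P' = [24/35 -6/7; -6/7 102/7]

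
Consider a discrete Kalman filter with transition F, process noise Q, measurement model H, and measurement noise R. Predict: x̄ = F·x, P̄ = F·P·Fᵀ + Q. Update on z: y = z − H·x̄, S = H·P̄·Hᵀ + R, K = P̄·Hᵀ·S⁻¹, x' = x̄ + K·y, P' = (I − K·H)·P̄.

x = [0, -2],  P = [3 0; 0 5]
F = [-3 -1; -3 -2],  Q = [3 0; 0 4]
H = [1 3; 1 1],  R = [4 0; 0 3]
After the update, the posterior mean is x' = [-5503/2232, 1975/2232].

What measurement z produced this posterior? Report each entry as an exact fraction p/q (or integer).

x̄ = F·x = [2, 4]
P̄ = F·P·Fᵀ + Q = [35 37; 37 51]
S = H·P̄·Hᵀ + R = [720 336; 336 163]
K = P̄·Hᵀ·S⁻¹ = [-197/2232 58/93; 701/2232 -10/93]
x' − x̄ = [-9967/2232, -6953/2232] = K·y
y = (KᵀK)⁻¹·Kᵀ·(x' − x̄) = [-13, -9]
z = y + H·x̄ = [-13, -9] + [14, 6] = [1, -3]

z = [1, -3]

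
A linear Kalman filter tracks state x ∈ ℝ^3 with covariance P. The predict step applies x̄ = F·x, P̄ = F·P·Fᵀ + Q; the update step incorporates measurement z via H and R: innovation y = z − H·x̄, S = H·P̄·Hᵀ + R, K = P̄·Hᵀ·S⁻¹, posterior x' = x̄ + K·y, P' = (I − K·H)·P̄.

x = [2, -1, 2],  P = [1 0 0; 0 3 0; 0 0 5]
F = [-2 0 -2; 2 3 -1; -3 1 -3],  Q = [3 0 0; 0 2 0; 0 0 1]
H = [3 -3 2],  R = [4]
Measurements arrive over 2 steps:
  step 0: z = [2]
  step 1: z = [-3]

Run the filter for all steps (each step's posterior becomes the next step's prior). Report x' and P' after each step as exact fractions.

step 0: x̄ = F·x = [-8, -1, -13]
step 0: P̄ = F·P·Fᵀ + Q = [27 6 36; 6 38 18; 36 18 58]
step 0: y = z − H·x̄ = [49]
step 0: S = H·P̄·Hᵀ + R = [929]
step 0: K = P̄·Hᵀ·S⁻¹ = [135/929; -60/929; 170/929]
step 0: x' = x̄ + K·y = [-817/929, -3869/929, -3747/929]
step 0: P' = (I − K·H)·P̄ = [6858/929 13674/929 10494/929; 13674/929 31702/929 26922/929; 10494/929 26922/929 24982/929]
step 1: x̄ = F·x = [9128/929, -9494/929, 9823/929]
step 1: P̄ = F·P·Fᵀ + Q = [214099/929 -242032/929 235776/929; -242032/929 300170/929 -267516/929; 235776/929 -267516/929 264507/929]
step 1: y = z − H·x̄ = [-78299/929]
step 1: S = H·P̄·Hᵀ + R = [16086245/929]
step 1: K = P̄·Hᵀ·S⁻¹ = [367989/3217249; -2161638/16086245; 58254/459607]
step 1: x' = x̄ + K·y = [596209/3217249, 17794708/16086245, -50065/459607]
step 1: P' = (I − K·H)·P̄ = [12626774/3217249 18064366/3217249 1270338/459607; 18064366/3217249 167846414/16086245 3198960/459607; 1270338/459607 3198960/459607 3009441/459607]

step 0: x' = [-817/929, -3869/929, -3747/929], P' = [6858/929 13674/929 10494/929; 13674/929 31702/929 26922/929; 10494/929 26922/929 24982/929]
step 1: x' = [596209/3217249, 17794708/16086245, -50065/459607], P' = [12626774/3217249 18064366/3217249 1270338/459607; 18064366/3217249 167846414/16086245 3198960/459607; 1270338/459607 3198960/459607 3009441/459607]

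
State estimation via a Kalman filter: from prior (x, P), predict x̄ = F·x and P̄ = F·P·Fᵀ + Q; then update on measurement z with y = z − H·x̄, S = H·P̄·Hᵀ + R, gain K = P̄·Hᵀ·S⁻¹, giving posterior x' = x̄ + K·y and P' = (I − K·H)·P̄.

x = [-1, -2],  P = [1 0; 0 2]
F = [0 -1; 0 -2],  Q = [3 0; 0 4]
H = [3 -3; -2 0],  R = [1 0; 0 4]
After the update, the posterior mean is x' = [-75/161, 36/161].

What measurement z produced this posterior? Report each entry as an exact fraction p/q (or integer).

z = [-2, 2]

x̄ = F·x = [2, 4]
P̄ = F·P·Fᵀ + Q = [5 4; 4 12]
S = H·P̄·Hᵀ + R = [82 -6; -6 24]
K = P̄·Hᵀ·S⁻¹ = [1/161 -401/966; -52/161 -200/483]
x' − x̄ = [-397/161, -608/161] = K·y
y = (KᵀK)⁻¹·Kᵀ·(x' − x̄) = [4, 6]
z = y + H·x̄ = [4, 6] + [-6, -4] = [-2, 2]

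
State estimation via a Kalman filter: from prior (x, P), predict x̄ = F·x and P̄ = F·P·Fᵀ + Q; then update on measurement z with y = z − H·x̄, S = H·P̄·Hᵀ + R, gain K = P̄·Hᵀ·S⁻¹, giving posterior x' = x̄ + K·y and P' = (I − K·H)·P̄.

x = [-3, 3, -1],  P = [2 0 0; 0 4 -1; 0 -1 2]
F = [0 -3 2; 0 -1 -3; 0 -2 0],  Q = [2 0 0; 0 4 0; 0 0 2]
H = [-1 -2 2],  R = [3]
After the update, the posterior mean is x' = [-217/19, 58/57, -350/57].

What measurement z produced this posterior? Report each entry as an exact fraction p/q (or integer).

x̄ = F·x = [-11, 0, -6]
P̄ = F·P·Fᵀ + Q = [58 -7 28; -7 20 2; 28 2 18]
S = H·P̄·Hᵀ + R = [57]
K = P̄·Hᵀ·S⁻¹ = [4/19; -29/57; 4/57]
x' − x̄ = [-8/19, 58/57, -8/57] = K·y
y = (KᵀK)⁻¹·Kᵀ·(x' − x̄) = [-2]
z = y + H·x̄ = [-2] + [-1] = [-3]

z = [-3]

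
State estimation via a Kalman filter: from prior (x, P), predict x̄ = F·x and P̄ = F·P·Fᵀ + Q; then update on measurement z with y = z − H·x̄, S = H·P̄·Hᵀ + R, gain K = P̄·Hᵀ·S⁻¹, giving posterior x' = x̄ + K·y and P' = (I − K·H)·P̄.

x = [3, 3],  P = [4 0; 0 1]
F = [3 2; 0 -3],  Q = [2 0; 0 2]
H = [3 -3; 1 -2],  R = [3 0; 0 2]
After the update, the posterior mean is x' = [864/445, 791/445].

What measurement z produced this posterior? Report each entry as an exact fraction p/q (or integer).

z = [1, -3]

x̄ = F·x = [15, -9]
P̄ = F·P·Fᵀ + Q = [42 -6; -6 11]
S = H·P̄·Hᵀ + R = [588 246; 246 112]
K = P̄·Hᵀ·S⁻¹ = [237/445 -306/445; 98/445 -653/890]
x' − x̄ = [-5811/445, 4796/445] = K·y
y = (KᵀK)⁻¹·Kᵀ·(x' − x̄) = [-71, -36]
z = y + H·x̄ = [-71, -36] + [72, 33] = [1, -3]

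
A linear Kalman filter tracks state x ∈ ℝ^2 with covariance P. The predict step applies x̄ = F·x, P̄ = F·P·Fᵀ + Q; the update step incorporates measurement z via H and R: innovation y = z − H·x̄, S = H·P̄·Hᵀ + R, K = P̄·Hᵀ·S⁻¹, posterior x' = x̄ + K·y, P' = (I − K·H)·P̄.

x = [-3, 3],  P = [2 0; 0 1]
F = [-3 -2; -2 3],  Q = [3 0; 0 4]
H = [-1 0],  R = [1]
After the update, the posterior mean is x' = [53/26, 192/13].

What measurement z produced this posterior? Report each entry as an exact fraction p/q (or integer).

x̄ = F·x = [3, 15]
P̄ = F·P·Fᵀ + Q = [25 6; 6 21]
S = H·P̄·Hᵀ + R = [26]
K = P̄·Hᵀ·S⁻¹ = [-25/26; -3/13]
x' − x̄ = [-25/26, -3/13] = K·y
y = (KᵀK)⁻¹·Kᵀ·(x' − x̄) = [1]
z = y + H·x̄ = [1] + [-3] = [-2]

z = [-2]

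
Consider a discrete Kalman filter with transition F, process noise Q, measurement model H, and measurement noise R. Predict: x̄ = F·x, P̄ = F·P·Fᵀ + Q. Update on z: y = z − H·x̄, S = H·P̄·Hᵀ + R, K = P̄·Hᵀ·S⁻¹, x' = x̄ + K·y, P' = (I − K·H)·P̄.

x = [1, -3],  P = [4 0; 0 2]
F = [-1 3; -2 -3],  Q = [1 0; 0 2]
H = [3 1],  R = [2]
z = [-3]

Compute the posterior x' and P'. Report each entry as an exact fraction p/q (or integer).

x' = [-134/37, 283/37]
P' = [774/185 -2204/185; -2204/185 6624/185]

x̄ = F·x = [-10, 7]
P̄ = F·P·Fᵀ + Q = [23 -10; -10 36]
y = z − H·x̄ = [20]
S = H·P̄·Hᵀ + R = [185]
K = P̄·Hᵀ·S⁻¹ = [59/185; 6/185]
x' = x̄ + K·y = [-134/37, 283/37]
P' = (I − K·H)·P̄ = [774/185 -2204/185; -2204/185 6624/185]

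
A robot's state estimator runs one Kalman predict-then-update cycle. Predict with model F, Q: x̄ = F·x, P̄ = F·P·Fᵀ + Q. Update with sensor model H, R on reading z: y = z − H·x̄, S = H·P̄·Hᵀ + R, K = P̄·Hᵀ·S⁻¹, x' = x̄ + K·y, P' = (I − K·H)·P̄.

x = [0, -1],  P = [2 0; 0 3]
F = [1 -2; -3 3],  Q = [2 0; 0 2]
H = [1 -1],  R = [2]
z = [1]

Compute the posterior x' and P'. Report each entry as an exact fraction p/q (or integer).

x̄ = F·x = [2, -3]
P̄ = F·P·Fᵀ + Q = [16 -24; -24 47]
y = z − H·x̄ = [-4]
S = H·P̄·Hᵀ + R = [113]
K = P̄·Hᵀ·S⁻¹ = [40/113; -71/113]
x' = x̄ + K·y = [66/113, -55/113]
P' = (I − K·H)·P̄ = [208/113 128/113; 128/113 270/113]

x' = [66/113, -55/113]
P' = [208/113 128/113; 128/113 270/113]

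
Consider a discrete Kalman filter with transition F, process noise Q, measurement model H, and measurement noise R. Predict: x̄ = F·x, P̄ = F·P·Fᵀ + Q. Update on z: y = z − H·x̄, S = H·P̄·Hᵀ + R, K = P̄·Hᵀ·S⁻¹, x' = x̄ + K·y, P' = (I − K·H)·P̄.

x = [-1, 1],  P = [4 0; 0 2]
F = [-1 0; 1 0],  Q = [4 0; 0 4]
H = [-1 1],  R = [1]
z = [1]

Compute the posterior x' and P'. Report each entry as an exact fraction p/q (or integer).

x̄ = F·x = [1, -1]
P̄ = F·P·Fᵀ + Q = [8 -4; -4 8]
y = z − H·x̄ = [3]
S = H·P̄·Hᵀ + R = [25]
K = P̄·Hᵀ·S⁻¹ = [-12/25; 12/25]
x' = x̄ + K·y = [-11/25, 11/25]
P' = (I − K·H)·P̄ = [56/25 44/25; 44/25 56/25]

x' = [-11/25, 11/25]
P' = [56/25 44/25; 44/25 56/25]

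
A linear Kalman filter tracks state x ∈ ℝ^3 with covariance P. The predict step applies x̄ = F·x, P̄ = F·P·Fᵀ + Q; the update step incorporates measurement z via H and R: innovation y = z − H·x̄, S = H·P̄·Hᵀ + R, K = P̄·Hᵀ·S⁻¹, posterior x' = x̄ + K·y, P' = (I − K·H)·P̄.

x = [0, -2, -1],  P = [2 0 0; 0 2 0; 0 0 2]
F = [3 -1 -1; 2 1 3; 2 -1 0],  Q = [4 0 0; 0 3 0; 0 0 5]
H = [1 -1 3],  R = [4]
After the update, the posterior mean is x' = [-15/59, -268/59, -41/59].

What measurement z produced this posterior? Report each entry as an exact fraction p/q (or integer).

x̄ = F·x = [3, -5, 2]
P̄ = F·P·Fᵀ + Q = [26 4 14; 4 31 6; 14 6 15]
S = H·P̄·Hᵀ + R = [236]
K = P̄·Hᵀ·S⁻¹ = [16/59; -9/236; 53/236]
x' − x̄ = [-192/59, 27/59, -159/59] = K·y
y = (KᵀK)⁻¹·Kᵀ·(x' − x̄) = [-12]
z = y + H·x̄ = [-12] + [14] = [2]

z = [2]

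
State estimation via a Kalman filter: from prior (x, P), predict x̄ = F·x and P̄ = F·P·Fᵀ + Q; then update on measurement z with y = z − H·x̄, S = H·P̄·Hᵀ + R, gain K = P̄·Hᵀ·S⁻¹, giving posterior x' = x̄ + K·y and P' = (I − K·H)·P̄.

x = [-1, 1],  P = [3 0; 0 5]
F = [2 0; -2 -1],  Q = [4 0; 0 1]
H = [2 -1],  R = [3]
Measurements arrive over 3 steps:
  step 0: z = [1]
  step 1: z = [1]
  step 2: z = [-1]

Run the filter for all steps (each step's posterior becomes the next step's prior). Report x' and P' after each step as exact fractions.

step 0: x̄ = F·x = [-2, 1]
step 0: P̄ = F·P·Fᵀ + Q = [16 -12; -12 18]
step 0: y = z − H·x̄ = [6]
step 0: S = H·P̄·Hᵀ + R = [133]
step 0: K = P̄·Hᵀ·S⁻¹ = [44/133; -6/19]
step 0: x' = x̄ + K·y = [-2/133, -17/19]
step 0: P' = (I − K·H)·P̄ = [192/133 36/19; 36/19 90/19]
step 1: x̄ = F·x = [-4/133, 123/133]
step 1: P̄ = F·P·Fᵀ + Q = [1300/133 -1272/133; -1272/133 2539/133]
step 1: y = z − H·x̄ = [264/133]
step 1: S = H·P̄·Hᵀ + R = [13226/133]
step 1: K = P̄·Hᵀ·S⁻¹ = [1936/6613; -299/778]
step 1: x' = x̄ + K·y = [3644/6613, 63/389]
step 1: P' = (I − K·H)·P̄ = [8276/6613 632/389; 632/389 3425/778]
step 2: x̄ = F·x = [7288/6613, -8359/6613]
step 2: P̄ = F·P·Fᵀ + Q = [59556/6613 -54592/6613; -54592/6613 223611/13226]
step 2: y = z − H·x̄ = [-29548/6613]
step 2: S = H·P̄·Hᵀ + R = [1176473/13226]
step 2: K = P̄·Hᵀ·S⁻¹ = [347408/1176473; -441979/1176473]
step 2: x' = x̄ + K·y = [-255720/1176473, 487745/1176473]
step 2: P' = (I − K·H)·P̄ = [1469812/1176473 1897400/1176473; 1897400/1176473 5120737/1176473]

step 0: x' = [-2/133, -17/19], P' = [192/133 36/19; 36/19 90/19]
step 1: x' = [3644/6613, 63/389], P' = [8276/6613 632/389; 632/389 3425/778]
step 2: x' = [-255720/1176473, 487745/1176473], P' = [1469812/1176473 1897400/1176473; 1897400/1176473 5120737/1176473]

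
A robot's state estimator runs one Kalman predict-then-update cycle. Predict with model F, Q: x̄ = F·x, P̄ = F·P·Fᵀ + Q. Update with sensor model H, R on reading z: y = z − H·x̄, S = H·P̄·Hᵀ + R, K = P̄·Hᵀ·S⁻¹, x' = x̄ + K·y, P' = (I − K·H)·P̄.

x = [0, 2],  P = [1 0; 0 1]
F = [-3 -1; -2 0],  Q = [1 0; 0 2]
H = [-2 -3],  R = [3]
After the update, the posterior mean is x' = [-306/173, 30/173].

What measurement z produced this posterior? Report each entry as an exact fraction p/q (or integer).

x̄ = F·x = [-2, 0]
P̄ = F·P·Fᵀ + Q = [11 6; 6 6]
S = H·P̄·Hᵀ + R = [173]
K = P̄·Hᵀ·S⁻¹ = [-40/173; -30/173]
x' − x̄ = [40/173, 30/173] = K·y
y = (KᵀK)⁻¹·Kᵀ·(x' − x̄) = [-1]
z = y + H·x̄ = [-1] + [4] = [3]

z = [3]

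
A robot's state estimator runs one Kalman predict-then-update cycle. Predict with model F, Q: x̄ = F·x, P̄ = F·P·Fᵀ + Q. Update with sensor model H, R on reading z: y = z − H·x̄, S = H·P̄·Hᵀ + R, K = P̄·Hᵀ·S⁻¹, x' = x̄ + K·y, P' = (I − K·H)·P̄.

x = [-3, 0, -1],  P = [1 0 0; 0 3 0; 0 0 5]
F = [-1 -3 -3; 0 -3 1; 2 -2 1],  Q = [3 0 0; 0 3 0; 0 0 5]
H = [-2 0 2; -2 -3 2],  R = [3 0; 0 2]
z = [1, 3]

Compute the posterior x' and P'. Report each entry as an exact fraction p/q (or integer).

x' = [-593016/124199, -88937/124199, -541583/124199]
P' = [971636/124199 -9054/124199 933197/124199; -9054/124199 67790/124199 51834/124199; 933197/124199 51834/124199 986591/124199]

x̄ = F·x = [6, -1, -7]
P̄ = F·P·Fᵀ + Q = [76 12 1; 12 35 23; 1 23 26]
y = z − H·x̄ = [27, 26]
S = H·P̄·Hᵀ + R = [403 334; 334 585]
K = P̄·Hᵀ·S⁻¹ = [-25626/124199 -24858/124199; 40592/124199 -40797/124199; 35596/124199 -24357/124199]
x' = x̄ + K·y = [-593016/124199, -88937/124199, -541583/124199]
P' = (I − K·H)·P̄ = [971636/124199 -9054/124199 933197/124199; -9054/124199 67790/124199 51834/124199; 933197/124199 51834/124199 986591/124199]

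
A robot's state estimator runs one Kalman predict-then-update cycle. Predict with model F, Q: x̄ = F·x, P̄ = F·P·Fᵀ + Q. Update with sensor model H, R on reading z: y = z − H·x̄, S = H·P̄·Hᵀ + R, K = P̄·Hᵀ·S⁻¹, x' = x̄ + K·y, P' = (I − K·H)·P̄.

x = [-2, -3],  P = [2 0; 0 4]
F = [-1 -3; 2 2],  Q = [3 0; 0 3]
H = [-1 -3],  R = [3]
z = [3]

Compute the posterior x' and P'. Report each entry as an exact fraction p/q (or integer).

x̄ = F·x = [11, -10]
P̄ = F·P·Fᵀ + Q = [41 -28; -28 27]
y = z − H·x̄ = [-16]
S = H·P̄·Hᵀ + R = [119]
K = P̄·Hᵀ·S⁻¹ = [43/119; -53/119]
x' = x̄ + K·y = [621/119, -342/119]
P' = (I − K·H)·P̄ = [3030/119 -1053/119; -1053/119 404/119]

x' = [621/119, -342/119]
P' = [3030/119 -1053/119; -1053/119 404/119]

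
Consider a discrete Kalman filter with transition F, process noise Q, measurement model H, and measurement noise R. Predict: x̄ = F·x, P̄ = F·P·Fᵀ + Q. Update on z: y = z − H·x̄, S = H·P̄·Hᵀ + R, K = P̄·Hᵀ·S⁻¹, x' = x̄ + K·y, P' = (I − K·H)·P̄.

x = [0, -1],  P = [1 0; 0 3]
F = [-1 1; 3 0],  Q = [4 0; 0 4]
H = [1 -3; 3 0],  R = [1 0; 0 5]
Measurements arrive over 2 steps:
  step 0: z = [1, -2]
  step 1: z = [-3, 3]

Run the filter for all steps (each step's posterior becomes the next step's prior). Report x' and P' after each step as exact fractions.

step 0: x̄ = F·x = [-1, 0]
step 0: P̄ = F·P·Fᵀ + Q = [8 -3; -3 13]
step 0: y = z − H·x̄ = [2, 1]
step 0: S = H·P̄·Hᵀ + R = [144 51; 51 77]
step 0: K = P̄·Hᵀ·S⁻¹ = [85/8487 863/2829; -925/2829 94/943]
step 0: x' = x̄ + K·y = [-5728/8487, -1568/2829]
step 0: P' = (I − K·H)·P̄ = [4315/8487 470/2829; 470/2829 155/943]
step 1: x̄ = F·x = [1024/8487, -5728/2829]
step 1: P̄ = F·P·Fᵀ + Q = [36838/8487 -2905/2829; -2905/2829 8087/943]
step 1: y = z − H·x̄ = [-78037/8487, 7463/2829]
step 1: S = H·P̄·Hᵀ + R = [752662/8487 62983/2829; 62983/2829 41553/943]
step 1: K = P̄·Hᵀ·S⁻¹ = [314915/28959179 8398623/28959179; -9423429/28959179 2736558/28959179]
step 1: x' = x̄ + K·y = [22754324/28959179, 35231577/28959179]
step 1: P' = (I − K·H)·P̄ = [13997705/28959179 4560930/28959179; 4560930/28959179 4661453/28959179]

step 0: x' = [-5728/8487, -1568/2829], P' = [4315/8487 470/2829; 470/2829 155/943]
step 1: x' = [22754324/28959179, 35231577/28959179], P' = [13997705/28959179 4560930/28959179; 4560930/28959179 4661453/28959179]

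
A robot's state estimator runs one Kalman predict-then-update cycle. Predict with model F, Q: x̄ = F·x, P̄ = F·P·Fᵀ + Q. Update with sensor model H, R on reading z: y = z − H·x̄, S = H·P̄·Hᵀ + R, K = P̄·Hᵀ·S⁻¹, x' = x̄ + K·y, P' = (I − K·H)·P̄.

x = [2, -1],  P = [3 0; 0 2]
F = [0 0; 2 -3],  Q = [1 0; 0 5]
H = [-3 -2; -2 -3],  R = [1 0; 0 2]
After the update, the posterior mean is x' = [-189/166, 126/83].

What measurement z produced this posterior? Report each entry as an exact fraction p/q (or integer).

z = [1, -3]

x̄ = F·x = [0, 7]
P̄ = F·P·Fᵀ + Q = [1 0; 0 35]
S = H·P̄·Hᵀ + R = [150 216; 216 321]
K = P̄·Hᵀ·S⁻¹ = [-59/166 58/249; 35/249 -35/83]
x' − x̄ = [-189/166, -455/83] = K·y
y = (KᵀK)⁻¹·Kᵀ·(x' − x̄) = [15, 18]
z = y + H·x̄ = [15, 18] + [-14, -21] = [1, -3]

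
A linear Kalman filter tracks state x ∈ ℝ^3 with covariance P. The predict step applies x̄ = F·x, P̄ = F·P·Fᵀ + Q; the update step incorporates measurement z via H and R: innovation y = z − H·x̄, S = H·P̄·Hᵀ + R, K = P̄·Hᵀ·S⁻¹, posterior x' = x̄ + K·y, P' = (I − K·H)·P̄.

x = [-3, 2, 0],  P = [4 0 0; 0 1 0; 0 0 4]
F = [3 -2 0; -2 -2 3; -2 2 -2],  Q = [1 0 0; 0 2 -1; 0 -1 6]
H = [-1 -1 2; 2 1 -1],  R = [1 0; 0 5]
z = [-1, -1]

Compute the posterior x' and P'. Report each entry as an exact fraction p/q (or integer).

x̄ = F·x = [-13, 2, 10]
P̄ = F·P·Fᵀ + Q = [41 -20 -28; -20 58 -13; -28 -13 42]
y = z − H·x̄ = [-32, 33]
S = H·P̄·Hᵀ + R = [392 -343; -343 327]
K = P̄·Hᵀ·S⁻¹ = [813/1505 181/215; -2059/2107 -40/43; 2802/10535 -13/215]
x' = x̄ + K·y = [-754/301, 5422/2107, -1067/2107]
P' = (I − K·H)·P̄ = [1468/215 -3469/301 -3128/1505; -3469/301 51190/2107 12424/2107; -3128/1505 12424/2107 21513/10535]

x' = [-754/301, 5422/2107, -1067/2107]
P' = [1468/215 -3469/301 -3128/1505; -3469/301 51190/2107 12424/2107; -3128/1505 12424/2107 21513/10535]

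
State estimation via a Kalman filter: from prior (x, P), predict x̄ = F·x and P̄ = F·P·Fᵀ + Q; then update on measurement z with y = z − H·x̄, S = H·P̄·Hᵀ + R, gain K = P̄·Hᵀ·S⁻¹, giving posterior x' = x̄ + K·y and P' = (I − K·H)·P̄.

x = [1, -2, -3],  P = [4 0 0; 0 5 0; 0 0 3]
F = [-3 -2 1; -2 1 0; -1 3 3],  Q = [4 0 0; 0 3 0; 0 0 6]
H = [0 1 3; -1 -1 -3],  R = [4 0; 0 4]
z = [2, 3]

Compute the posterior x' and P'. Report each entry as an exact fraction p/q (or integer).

x̄ = F·x = [-2, -4, -16]
P̄ = F·P·Fᵀ + Q = [63 14 -9; 14 24 23; -9 23 82]
y = z − H·x̄ = [54, -51]
S = H·P̄·Hᵀ + R = [904 -887; -887 941]
K = P̄·Hᵀ·S⁻¹ = [-56583/63895 -56731/63895; -7396/63895 -14237/63895; 22509/63895 3563/63895]
x' = x̄ + K·y = [-22307/4915, 5471/4915, 881/4915]
P' = (I − K·H)·P̄ = [453256/63895 86532/63895 -104288/63895; 86532/63895 697949/63895 -242511/63895; -104288/63895 -242511/63895 110849/63895]

x' = [-22307/4915, 5471/4915, 881/4915]
P' = [453256/63895 86532/63895 -104288/63895; 86532/63895 697949/63895 -242511/63895; -104288/63895 -242511/63895 110849/63895]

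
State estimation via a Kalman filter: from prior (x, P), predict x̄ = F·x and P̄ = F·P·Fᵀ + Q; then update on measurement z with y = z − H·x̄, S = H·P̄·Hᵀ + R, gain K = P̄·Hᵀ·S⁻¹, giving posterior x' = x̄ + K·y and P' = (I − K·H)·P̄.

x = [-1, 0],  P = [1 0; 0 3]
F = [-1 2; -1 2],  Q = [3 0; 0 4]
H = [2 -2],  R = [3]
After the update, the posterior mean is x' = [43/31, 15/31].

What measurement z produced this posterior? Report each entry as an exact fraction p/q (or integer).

x̄ = F·x = [1, 1]
P̄ = F·P·Fᵀ + Q = [16 13; 13 17]
S = H·P̄·Hᵀ + R = [31]
K = P̄·Hᵀ·S⁻¹ = [6/31; -8/31]
x' − x̄ = [12/31, -16/31] = K·y
y = (KᵀK)⁻¹·Kᵀ·(x' − x̄) = [2]
z = y + H·x̄ = [2] + [0] = [2]

z = [2]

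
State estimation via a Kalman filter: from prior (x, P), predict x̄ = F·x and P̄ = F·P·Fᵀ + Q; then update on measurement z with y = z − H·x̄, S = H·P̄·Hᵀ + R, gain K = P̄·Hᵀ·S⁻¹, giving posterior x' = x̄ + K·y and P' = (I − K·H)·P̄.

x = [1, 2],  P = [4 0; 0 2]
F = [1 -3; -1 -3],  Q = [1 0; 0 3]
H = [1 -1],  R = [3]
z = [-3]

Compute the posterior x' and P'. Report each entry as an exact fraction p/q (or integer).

x' = [-160/23, -106/23]
P' = [448/23 421/23; 421/23 454/23]

x̄ = F·x = [-5, -7]
P̄ = F·P·Fᵀ + Q = [23 14; 14 25]
y = z − H·x̄ = [-5]
S = H·P̄·Hᵀ + R = [23]
K = P̄·Hᵀ·S⁻¹ = [9/23; -11/23]
x' = x̄ + K·y = [-160/23, -106/23]
P' = (I − K·H)·P̄ = [448/23 421/23; 421/23 454/23]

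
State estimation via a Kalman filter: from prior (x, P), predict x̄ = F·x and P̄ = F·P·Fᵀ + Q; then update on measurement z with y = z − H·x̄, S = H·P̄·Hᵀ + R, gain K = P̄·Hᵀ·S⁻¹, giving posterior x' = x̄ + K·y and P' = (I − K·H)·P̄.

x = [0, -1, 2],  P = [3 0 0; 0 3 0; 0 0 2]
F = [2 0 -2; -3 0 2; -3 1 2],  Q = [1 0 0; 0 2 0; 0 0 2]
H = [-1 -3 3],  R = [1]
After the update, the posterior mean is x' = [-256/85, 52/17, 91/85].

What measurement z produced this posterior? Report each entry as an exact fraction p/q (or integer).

z = [-3]

x̄ = F·x = [-4, 4, 3]
P̄ = F·P·Fᵀ + Q = [21 -26 -26; -26 37 35; -26 35 40]
S = H·P̄·Hᵀ + R = [85]
K = P̄·Hᵀ·S⁻¹ = [-21/85; 4/17; 41/85]
x' − x̄ = [84/85, -16/17, -164/85] = K·y
y = (KᵀK)⁻¹·Kᵀ·(x' − x̄) = [-4]
z = y + H·x̄ = [-4] + [1] = [-3]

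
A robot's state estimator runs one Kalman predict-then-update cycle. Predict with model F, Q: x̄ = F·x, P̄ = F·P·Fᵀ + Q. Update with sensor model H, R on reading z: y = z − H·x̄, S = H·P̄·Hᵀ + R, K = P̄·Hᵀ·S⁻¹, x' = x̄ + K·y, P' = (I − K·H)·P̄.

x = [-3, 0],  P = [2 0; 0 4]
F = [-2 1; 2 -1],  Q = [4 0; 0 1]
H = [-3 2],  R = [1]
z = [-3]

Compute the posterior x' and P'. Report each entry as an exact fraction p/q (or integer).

x' = [102/341, -12/11]
P' = [272/341 12/11; 12/11 19/11]

x̄ = F·x = [6, -6]
P̄ = F·P·Fᵀ + Q = [16 -12; -12 13]
y = z − H·x̄ = [27]
S = H·P̄·Hᵀ + R = [341]
K = P̄·Hᵀ·S⁻¹ = [-72/341; 2/11]
x' = x̄ + K·y = [102/341, -12/11]
P' = (I − K·H)·P̄ = [272/341 12/11; 12/11 19/11]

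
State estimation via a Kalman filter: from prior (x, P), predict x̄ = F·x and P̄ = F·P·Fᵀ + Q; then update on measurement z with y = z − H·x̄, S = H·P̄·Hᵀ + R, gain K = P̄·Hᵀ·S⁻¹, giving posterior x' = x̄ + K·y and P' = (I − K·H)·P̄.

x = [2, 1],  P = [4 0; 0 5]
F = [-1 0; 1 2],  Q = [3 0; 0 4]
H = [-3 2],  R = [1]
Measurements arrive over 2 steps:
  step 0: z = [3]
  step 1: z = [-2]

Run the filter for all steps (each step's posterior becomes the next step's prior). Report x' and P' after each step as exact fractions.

step 0: x' = [-129/224, 37/56], P' = [727/224 269/56; 269/56 103/14]
step 1: x' = [73669/97439, 13262/97439], P' = [166139/97439 244231/97439; 244231/97439 383184/97439]

step 0: x̄ = F·x = [-2, 4]
step 0: P̄ = F·P·Fᵀ + Q = [7 -4; -4 28]
step 0: y = z − H·x̄ = [-11]
step 0: S = H·P̄·Hᵀ + R = [224]
step 0: K = P̄·Hᵀ·S⁻¹ = [-29/224; 17/56]
step 0: x' = x̄ + K·y = [-129/224, 37/56]
step 0: P' = (I − K·H)·P̄ = [727/224 269/56; 269/56 103/14]
step 1: x̄ = F·x = [129/224, 167/224]
step 1: P̄ = F·P·Fᵀ + Q = [1399/224 -2879/224; -2879/224 12519/224]
step 1: y = z − H·x̄ = [-395/224]
step 1: S = H·P̄·Hᵀ + R = [97439/224]
step 1: K = P̄·Hᵀ·S⁻¹ = [-9955/97439; 33675/97439]
step 1: x' = x̄ + K·y = [73669/97439, 13262/97439]
step 1: P' = (I − K·H)·P̄ = [166139/97439 244231/97439; 244231/97439 383184/97439]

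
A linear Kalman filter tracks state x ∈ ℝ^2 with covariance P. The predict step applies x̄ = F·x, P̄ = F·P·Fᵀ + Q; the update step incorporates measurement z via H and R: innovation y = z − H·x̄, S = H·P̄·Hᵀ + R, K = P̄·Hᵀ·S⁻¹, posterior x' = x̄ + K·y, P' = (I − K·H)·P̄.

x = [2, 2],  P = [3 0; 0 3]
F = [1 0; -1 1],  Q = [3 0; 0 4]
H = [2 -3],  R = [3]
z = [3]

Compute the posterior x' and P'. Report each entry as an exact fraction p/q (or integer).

x̄ = F·x = [2, 0]
P̄ = F·P·Fᵀ + Q = [6 -3; -3 10]
y = z − H·x̄ = [-1]
S = H·P̄·Hᵀ + R = [153]
K = P̄·Hᵀ·S⁻¹ = [7/51; -4/17]
x' = x̄ + K·y = [95/51, 4/17]
P' = (I − K·H)·P̄ = [53/17 33/17; 33/17 26/17]

x' = [95/51, 4/17]
P' = [53/17 33/17; 33/17 26/17]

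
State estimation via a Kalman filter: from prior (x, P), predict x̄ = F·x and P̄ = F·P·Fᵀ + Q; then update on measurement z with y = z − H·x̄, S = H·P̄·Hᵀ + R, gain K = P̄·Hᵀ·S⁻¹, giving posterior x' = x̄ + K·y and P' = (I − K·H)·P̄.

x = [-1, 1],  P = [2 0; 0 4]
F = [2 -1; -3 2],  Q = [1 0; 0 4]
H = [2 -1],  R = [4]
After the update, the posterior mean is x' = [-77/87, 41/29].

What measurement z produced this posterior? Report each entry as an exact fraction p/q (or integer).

x̄ = F·x = [-3, 5]
P̄ = F·P·Fᵀ + Q = [13 -20; -20 38]
S = H·P̄·Hᵀ + R = [174]
K = P̄·Hᵀ·S⁻¹ = [23/87; -13/29]
x' − x̄ = [184/87, -104/29] = K·y
y = (KᵀK)⁻¹·Kᵀ·(x' − x̄) = [8]
z = y + H·x̄ = [8] + [-11] = [-3]

z = [-3]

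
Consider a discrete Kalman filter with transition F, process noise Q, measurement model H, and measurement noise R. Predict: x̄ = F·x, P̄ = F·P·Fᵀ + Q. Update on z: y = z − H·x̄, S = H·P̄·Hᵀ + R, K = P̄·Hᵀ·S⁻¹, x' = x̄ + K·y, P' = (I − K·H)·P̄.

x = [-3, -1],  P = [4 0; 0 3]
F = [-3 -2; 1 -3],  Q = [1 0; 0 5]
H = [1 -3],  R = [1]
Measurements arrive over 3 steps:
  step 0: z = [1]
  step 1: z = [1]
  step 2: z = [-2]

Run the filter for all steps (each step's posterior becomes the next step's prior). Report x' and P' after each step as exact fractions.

step 0: x̄ = F·x = [11, 0]
step 0: P̄ = F·P·Fᵀ + Q = [49 6; 6 36]
step 0: y = z − H·x̄ = [-10]
step 0: S = H·P̄·Hᵀ + R = [338]
step 0: K = P̄·Hᵀ·S⁻¹ = [31/338; -51/169]
step 0: x' = x̄ + K·y = [1704/169, 510/169]
step 0: P' = (I − K·H)·P̄ = [15601/338 2595/169; 2595/169 882/169]
step 1: x̄ = F·x = [-6132/169, 174/169]
step 1: P̄ = F·P·Fᵀ + Q = [210083/338 111/338; 111/338 2027/338]
step 1: y = z − H·x̄ = [6823/169]
step 1: S = H·P̄·Hᵀ + R = [113999/169]
step 1: K = P̄·Hᵀ·S⁻¹ = [104875/113999; -2985/113999]
step 1: x' = x̄ + K·y = [97753/113999, -3141/113999]
step 1: P' = (I − K·H)·P̄ = [11548643/227998 3779631/227998; 3779631/227998 1261867/227998]
step 2: x̄ = F·x = [-286977/113999, 107176/113999]
step 2: P̄ = F·P·Fᵀ + Q = [154568825/227998 -308655/113999; -308655/113999 683825/113999]
step 2: y = z − H·x̄ = [380507/113999]
step 2: S = H·P̄·Hᵀ + R = [170809533/227998]
step 2: K = P̄·Hᵀ·S⁻¹ = [156420755/170809533; -1573420/56936511]
step 2: x' = x̄ + K·y = [92112956/170809533, 48277004/56936511]
step 2: P' = (I − K·H)·P̄ = [8484180650/170809533 925306655/56936511; 925306655/56936511 102986675/18978837]

step 0: x' = [1704/169, 510/169], P' = [15601/338 2595/169; 2595/169 882/169]
step 1: x' = [97753/113999, -3141/113999], P' = [11548643/227998 3779631/227998; 3779631/227998 1261867/227998]
step 2: x' = [92112956/170809533, 48277004/56936511], P' = [8484180650/170809533 925306655/56936511; 925306655/56936511 102986675/18978837]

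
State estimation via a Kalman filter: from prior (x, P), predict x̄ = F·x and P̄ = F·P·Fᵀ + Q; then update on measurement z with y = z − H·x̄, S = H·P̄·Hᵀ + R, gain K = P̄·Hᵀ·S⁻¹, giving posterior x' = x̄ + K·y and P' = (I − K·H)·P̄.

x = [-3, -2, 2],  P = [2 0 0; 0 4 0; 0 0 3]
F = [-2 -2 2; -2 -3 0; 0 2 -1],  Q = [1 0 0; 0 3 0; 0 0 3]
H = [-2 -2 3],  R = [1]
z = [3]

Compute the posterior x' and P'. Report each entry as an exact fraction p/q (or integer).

x̄ = F·x = [14, 12, -6]
P̄ = F·P·Fᵀ + Q = [37 32 -22; 32 47 -24; -22 -24 22]
y = z − H·x̄ = [73]
S = H·P̄·Hᵀ + R = [1343]
K = P̄·Hᵀ·S⁻¹ = [-12/79; -230/1343; 2/17]
x' = x̄ + K·y = [230/79, -674/1343, 44/17]
P' = (I − K·H)·P̄ = [475/79 -232/79 2; -232/79 10221/1343 52/17; 2 52/17 58/17]

x' = [230/79, -674/1343, 44/17]
P' = [475/79 -232/79 2; -232/79 10221/1343 52/17; 2 52/17 58/17]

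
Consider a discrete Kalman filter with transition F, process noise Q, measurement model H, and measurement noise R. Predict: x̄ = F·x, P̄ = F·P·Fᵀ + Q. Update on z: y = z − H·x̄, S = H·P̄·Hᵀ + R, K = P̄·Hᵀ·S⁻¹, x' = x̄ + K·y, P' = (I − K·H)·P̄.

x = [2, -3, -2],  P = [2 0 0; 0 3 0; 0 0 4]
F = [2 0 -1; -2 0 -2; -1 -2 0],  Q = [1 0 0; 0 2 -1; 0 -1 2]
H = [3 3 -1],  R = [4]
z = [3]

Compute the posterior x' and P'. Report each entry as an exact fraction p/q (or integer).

x' = [1789/377, -825/377, 1717/377]
P' = [3052/377 -3225/377 -691/377; -3225/377 4177/377 2556/377; -691/377 2556/377 5671/377]

x̄ = F·x = [6, 0, 4]
P̄ = F·P·Fᵀ + Q = [13 0 -4; 0 26 3; -4 3 16]
y = z − H·x̄ = [-11]
S = H·P̄·Hᵀ + R = [377]
K = P̄·Hᵀ·S⁻¹ = [43/377; 75/377; -19/377]
x' = x̄ + K·y = [1789/377, -825/377, 1717/377]
P' = (I − K·H)·P̄ = [3052/377 -3225/377 -691/377; -3225/377 4177/377 2556/377; -691/377 2556/377 5671/377]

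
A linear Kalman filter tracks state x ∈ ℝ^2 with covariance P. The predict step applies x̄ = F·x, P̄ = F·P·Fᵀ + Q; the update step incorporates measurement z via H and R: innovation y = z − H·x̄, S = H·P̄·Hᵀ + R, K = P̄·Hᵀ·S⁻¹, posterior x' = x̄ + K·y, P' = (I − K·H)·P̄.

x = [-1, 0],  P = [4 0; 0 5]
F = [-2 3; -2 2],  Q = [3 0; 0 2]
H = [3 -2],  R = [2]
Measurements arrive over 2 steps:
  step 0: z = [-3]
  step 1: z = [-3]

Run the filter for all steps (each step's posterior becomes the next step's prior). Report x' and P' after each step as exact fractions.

step 0: x̄ = F·x = [2, 2]
step 0: P̄ = F·P·Fᵀ + Q = [64 46; 46 38]
step 0: y = z − H·x̄ = [-5]
step 0: S = H·P̄·Hᵀ + R = [178]
step 0: K = P̄·Hᵀ·S⁻¹ = [50/89; 31/89]
step 0: x' = x̄ + K·y = [-72/89, 23/89]
step 0: P' = (I − K·H)·P̄ = [696/89 994/89; 994/89 1460/89]
step 1: x̄ = F·x = [213/89, 190/89]
step 1: P̄ = F·P·Fᵀ + Q = [4263/89 1604/89; 1604/89 850/89]
step 1: y = z − H·x̄ = [-526/89]
step 1: S = H·P̄·Hᵀ + R = [22697/89]
step 1: K = P̄·Hᵀ·S⁻¹ = [9581/22697; 3112/22697]
step 1: x' = x̄ + K·y = [-2305/22697, 30062/22697]
step 1: P' = (I − K·H)·P̄ = [55750/22697 74044/22697; 74044/22697 107954/22697]

step 0: x' = [-72/89, 23/89], P' = [696/89 994/89; 994/89 1460/89]
step 1: x' = [-2305/22697, 30062/22697], P' = [55750/22697 74044/22697; 74044/22697 107954/22697]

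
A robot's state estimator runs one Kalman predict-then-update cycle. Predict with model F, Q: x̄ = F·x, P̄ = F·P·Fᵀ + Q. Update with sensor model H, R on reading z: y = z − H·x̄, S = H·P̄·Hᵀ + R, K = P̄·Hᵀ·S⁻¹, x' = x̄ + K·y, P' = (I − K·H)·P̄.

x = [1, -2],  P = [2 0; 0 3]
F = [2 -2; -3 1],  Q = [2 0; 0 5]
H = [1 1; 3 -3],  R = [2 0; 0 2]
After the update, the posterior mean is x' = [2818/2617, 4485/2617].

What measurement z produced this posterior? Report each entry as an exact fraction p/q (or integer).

x̄ = F·x = [6, -5]
P̄ = F·P·Fᵀ + Q = [22 -18; -18 26]
S = H·P̄·Hᵀ + R = [14 -12; -12 758]
K = P̄·Hᵀ·S⁻¹ = [1118/2617 432/2617; 1120/2617 -438/2617]
x' − x̄ = [-12884/2617, 17570/2617] = K·y
y = (KᵀK)⁻¹·Kᵀ·(x' − x̄) = [2, -35]
z = y + H·x̄ = [2, -35] + [1, 33] = [3, -2]

z = [3, -2]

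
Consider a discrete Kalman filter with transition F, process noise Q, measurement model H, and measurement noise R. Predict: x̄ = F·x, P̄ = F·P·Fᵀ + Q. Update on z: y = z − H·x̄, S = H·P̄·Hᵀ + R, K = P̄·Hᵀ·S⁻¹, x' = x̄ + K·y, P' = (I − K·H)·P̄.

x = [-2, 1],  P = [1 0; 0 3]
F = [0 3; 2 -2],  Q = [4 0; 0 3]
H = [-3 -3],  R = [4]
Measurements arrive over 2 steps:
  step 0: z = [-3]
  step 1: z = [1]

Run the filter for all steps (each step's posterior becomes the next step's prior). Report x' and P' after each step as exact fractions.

step 0: x̄ = F·x = [3, -6]
step 0: P̄ = F·P·Fᵀ + Q = [31 -18; -18 19]
step 0: y = z − H·x̄ = [-12]
step 0: S = H·P̄·Hᵀ + R = [130]
step 0: K = P̄·Hᵀ·S⁻¹ = [-3/10; -3/130]
step 0: x' = x̄ + K·y = [33/5, -372/65]
step 0: P' = (I − K·H)·P̄ = [193/10 -189/10; -189/10 2461/130]
step 1: x̄ = F·x = [-1116/65, 1602/65]
step 1: P̄ = F·P·Fᵀ + Q = [22669/130 -14754/65; -14754/65 19963/65]
step 1: y = z − H·x̄ = [1523/65]
step 1: S = H·P̄·Hᵀ + R = [32731/130]
step 1: K = P̄·Hᵀ·S⁻¹ = [20517/32731; -31254/32731]
step 1: x' = x̄ + K·y = [-81237/32731, 74388/32731]
step 1: P' = (I − K·H)·P̄ = [2469475/32731 -2496831/32731; -2496831/32731 2538503/32731]

step 0: x' = [33/5, -372/65], P' = [193/10 -189/10; -189/10 2461/130]
step 1: x' = [-81237/32731, 74388/32731], P' = [2469475/32731 -2496831/32731; -2496831/32731 2538503/32731]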